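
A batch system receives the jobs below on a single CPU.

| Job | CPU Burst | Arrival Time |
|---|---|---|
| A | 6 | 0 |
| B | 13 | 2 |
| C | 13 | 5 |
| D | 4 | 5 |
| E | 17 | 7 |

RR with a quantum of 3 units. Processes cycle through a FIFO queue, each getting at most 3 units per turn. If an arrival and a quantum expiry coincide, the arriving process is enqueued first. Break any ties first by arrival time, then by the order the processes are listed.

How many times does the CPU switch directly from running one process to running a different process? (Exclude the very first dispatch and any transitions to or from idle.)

18

Schedule: | A 0-3 | B 3-6 | A 6-9 | C 9-12 | D 12-15 | B 15-18 | E 18-21 | C 21-24 | D 24-25 | B 25-28 | E 28-31 | C 31-34 | B 34-37 | E 37-40 | C 40-43 | B 43-44 | E 44-47 | C 47-48 | E 48-53 |
Completion: A=9  B=44  C=48  D=25  E=53
Turnaround (C−A): A=9  B=42  C=43  D=20  E=46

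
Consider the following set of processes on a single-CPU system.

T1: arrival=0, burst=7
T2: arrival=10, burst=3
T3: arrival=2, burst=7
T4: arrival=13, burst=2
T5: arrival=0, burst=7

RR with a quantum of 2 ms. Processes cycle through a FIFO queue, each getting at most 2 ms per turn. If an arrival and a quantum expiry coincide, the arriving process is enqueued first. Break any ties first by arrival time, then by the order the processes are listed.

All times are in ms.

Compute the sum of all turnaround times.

95

Timeline: | T1 0-2 | T5 2-4 | T3 4-6 | T1 6-8 | T5 8-10 | T3 10-12 | T1 12-14 | T2 14-16 | T5 16-18 | T3 18-20 | T4 20-22 | T1 22-23 | T2 23-24 | T5 24-25 | T3 25-26 |
Completion: T1=23  T2=24  T3=26  T4=22  T5=25
Turnaround (C−A): T1=23  T2=14  T3=24  T4=9  T5=25
Turnaround = completion − arrival: T1=23, T2=14, T3=24, T4=9, T5=25
Total turnaround = 23 + 14 + 24 + 9 + 25 = 95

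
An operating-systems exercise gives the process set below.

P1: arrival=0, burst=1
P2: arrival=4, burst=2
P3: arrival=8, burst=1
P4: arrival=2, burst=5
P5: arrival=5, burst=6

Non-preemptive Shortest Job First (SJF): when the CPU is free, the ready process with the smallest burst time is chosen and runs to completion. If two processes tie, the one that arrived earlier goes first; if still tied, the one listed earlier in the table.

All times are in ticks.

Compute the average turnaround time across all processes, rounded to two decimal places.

Timeline: | P1 0-1 | idle 1-2 | P4 2-7 | P2 7-9 | P3 9-10 | P5 10-16 |
Completion: P1=1  P2=9  P3=10  P4=7  P5=16
Turnaround (C−A): P1=1  P2=5  P3=2  P4=5  P5=11
Turnaround times: P1=1, P2=5, P3=2, P4=5, P5=11
Average turnaround = (1+5+2+5+11) / 5 = 24/5 = 4.80

4.80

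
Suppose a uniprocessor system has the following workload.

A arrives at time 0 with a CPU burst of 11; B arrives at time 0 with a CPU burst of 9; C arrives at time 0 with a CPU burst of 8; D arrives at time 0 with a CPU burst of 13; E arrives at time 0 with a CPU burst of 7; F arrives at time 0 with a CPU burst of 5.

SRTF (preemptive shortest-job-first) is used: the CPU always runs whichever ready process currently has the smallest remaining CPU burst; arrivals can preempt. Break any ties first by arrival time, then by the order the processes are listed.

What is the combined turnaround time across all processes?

159

Schedule: | F 0-5 | E 5-12 | C 12-20 | B 20-29 | A 29-40 | D 40-53 |
Completion: A=40  B=29  C=20  D=53  E=12  F=5
Turnaround = completion − arrival: A=40, B=29, C=20, D=53, E=12, F=5
Total turnaround = 40 + 29 + 20 + 53 + 12 + 5 = 159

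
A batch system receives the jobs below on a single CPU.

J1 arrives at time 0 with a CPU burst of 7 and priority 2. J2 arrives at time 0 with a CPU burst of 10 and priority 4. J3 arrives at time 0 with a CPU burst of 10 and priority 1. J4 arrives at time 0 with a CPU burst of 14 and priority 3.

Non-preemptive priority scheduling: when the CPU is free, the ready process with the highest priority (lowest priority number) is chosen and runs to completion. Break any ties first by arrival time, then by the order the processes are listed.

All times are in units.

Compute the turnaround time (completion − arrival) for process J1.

Schedule: | J3 0-10 | J1 10-17 | J4 17-31 | J2 31-41 |
Completion: J1=17  J2=41  J3=10  J4=31
Turnaround (C−A): J1=17  J2=41  J3=10  J4=31
Turnaround(J1) = completion − arrival = 17 − 0 = 17

17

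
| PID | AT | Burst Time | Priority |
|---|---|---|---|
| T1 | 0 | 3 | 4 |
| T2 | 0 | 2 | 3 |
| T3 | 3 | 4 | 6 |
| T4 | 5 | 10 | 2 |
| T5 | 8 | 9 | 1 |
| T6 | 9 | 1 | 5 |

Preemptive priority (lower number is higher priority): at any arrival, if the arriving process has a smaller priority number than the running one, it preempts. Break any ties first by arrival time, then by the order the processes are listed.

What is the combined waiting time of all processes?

Timeline: | T2 0-2 | T1 2-5 | T4 5-8 | T5 8-17 | T4 17-24 | T6 24-25 | T3 25-29 |
Completion: T1=5  T2=2  T3=29  T4=24  T5=17  T6=25
Turnaround (C−A): T1=5  T2=2  T3=26  T4=19  T5=9  T6=16
Waiting = turnaround − burst: T1=2, T2=0, T3=22, T4=9, T5=0, T6=15
Total waiting = 2 + 0 + 22 + 9 + 0 + 15 = 48

48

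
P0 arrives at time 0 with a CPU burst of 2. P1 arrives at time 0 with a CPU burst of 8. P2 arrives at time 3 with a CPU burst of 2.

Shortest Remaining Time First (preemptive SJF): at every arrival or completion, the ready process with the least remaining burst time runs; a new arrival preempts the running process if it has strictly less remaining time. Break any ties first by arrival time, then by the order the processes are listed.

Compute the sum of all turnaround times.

16

Timeline: | P0 0-2 | P1 2-3 | P2 3-5 | P1 5-12 |
Completion: P0=2  P1=12  P2=5
Turnaround (C−A): P0=2  P1=12  P2=2
Turnaround = completion − arrival: P0=2, P1=12, P2=2
Total turnaround = 2 + 12 + 2 = 16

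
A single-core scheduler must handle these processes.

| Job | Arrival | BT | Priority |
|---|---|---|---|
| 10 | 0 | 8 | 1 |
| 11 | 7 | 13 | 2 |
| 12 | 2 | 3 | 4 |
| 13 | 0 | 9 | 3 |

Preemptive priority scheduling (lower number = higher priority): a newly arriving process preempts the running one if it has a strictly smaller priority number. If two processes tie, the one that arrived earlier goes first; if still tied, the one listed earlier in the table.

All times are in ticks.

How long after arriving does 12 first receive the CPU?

28

Schedule: | 10 0-8 | 11 8-21 | 13 21-30 | 12 30-33 |
Completion: 10=8  11=21  12=33  13=30
Response(12) = first start − arrival = 30 − 2 = 28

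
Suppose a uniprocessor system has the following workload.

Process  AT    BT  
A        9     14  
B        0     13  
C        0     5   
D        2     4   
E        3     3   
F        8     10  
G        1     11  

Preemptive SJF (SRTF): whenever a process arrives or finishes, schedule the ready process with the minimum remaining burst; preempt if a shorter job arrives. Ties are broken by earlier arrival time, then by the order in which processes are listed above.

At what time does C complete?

Gantt: | C 0-5 | E 5-8 | D 8-12 | F 12-22 | G 22-33 | B 33-46 | A 46-60 |
Completion: A=60  B=46  C=5  D=12  E=8  F=22  G=33

5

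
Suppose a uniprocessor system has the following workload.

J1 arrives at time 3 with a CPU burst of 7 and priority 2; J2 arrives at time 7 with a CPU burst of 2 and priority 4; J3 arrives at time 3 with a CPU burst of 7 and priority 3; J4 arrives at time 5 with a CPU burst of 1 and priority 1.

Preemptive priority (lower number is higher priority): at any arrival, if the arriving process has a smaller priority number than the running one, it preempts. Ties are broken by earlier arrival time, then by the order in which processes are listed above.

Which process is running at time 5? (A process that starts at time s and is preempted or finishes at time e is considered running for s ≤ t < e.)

J4

Gantt: | idle 0-3 | J1 3-5 | J4 5-6 | J1 6-11 | J3 11-18 | J2 18-20 |
Completion: J1=11  J2=20  J3=18  J4=6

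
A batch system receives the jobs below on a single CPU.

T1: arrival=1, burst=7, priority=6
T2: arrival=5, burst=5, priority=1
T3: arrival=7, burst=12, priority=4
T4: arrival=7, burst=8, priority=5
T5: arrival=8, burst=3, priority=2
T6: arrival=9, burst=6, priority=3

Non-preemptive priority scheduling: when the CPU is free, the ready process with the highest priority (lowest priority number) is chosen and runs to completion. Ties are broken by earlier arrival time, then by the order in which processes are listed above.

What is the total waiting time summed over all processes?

Schedule: | idle 0-1 | T1 1-8 | T2 8-13 | T5 13-16 | T6 16-22 | T3 22-34 | T4 34-42 |
Completion: T1=8  T2=13  T3=34  T4=42  T5=16  T6=22
Turnaround (C−A): T1=7  T2=8  T3=27  T4=35  T5=8  T6=13
Waiting = turnaround − burst: T1=0, T2=3, T3=15, T4=27, T5=5, T6=7
Total waiting = 0 + 3 + 15 + 27 + 5 + 7 = 57

57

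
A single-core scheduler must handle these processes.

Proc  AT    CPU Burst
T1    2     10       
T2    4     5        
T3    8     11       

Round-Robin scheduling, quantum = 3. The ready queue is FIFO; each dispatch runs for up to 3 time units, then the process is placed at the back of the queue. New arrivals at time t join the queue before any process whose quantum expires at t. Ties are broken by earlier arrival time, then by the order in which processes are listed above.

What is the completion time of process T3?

28

Schedule: | idle 0-2 | T1 2-5 | T2 5-8 | T1 8-11 | T3 11-14 | T2 14-16 | T1 16-19 | T3 19-22 | T1 22-23 | T3 23-28 |
Completion: T1=23  T2=16  T3=28
Turnaround (C−A): T1=21  T2=12  T3=20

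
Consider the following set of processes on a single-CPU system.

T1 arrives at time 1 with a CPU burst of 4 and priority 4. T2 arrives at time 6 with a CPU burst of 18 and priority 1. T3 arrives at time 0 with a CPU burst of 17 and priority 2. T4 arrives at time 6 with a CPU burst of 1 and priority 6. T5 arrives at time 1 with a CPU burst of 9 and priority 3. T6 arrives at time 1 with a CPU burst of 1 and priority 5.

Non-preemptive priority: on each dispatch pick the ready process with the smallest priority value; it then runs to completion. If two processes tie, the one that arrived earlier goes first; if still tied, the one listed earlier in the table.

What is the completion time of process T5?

44

Timeline: | T3 0-17 | T2 17-35 | T5 35-44 | T1 44-48 | T6 48-49 | T4 49-50 |
Completion: T1=48  T2=35  T3=17  T4=50  T5=44  T6=49
Turnaround (C−A): T1=47  T2=29  T3=17  T4=44  T5=43  T6=48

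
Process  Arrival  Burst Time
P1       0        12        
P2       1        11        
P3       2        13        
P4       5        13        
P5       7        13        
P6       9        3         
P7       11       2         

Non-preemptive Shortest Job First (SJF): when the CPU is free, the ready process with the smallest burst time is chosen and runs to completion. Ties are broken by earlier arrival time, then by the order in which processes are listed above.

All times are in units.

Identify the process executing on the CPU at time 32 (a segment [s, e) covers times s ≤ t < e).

Timeline: | P1 0-12 | P7 12-14 | P6 14-17 | P2 17-28 | P3 28-41 | P4 41-54 | P5 54-67 |
Completion: P1=12  P2=28  P3=41  P4=54  P5=67  P6=17  P7=14
Turnaround (C−A): P1=12  P2=27  P3=39  P4=49  P5=60  P6=8  P7=3

P3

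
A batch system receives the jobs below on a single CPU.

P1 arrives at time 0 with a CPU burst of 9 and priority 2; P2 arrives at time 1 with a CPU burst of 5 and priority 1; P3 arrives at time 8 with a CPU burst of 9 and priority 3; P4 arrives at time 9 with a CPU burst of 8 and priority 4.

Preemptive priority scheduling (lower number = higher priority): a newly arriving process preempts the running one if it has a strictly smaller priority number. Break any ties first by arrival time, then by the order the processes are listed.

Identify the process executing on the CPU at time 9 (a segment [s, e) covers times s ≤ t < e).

P1

Timeline: | P1 0-1 | P2 1-6 | P1 6-14 | P3 14-23 | P4 23-31 |
Completion: P1=14  P2=6  P3=23  P4=31
Turnaround (C−A): P1=14  P2=5  P3=15  P4=22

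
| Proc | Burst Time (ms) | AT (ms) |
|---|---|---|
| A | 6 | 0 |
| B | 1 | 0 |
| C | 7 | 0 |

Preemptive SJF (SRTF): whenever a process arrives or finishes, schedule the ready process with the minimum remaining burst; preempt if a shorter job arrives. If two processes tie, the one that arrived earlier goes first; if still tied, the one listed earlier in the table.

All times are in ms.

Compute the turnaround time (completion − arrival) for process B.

1

Gantt: | B 0-1 | A 1-7 | C 7-14 |
Completion: A=7  B=1  C=14
Turnaround(B) = completion − arrival = 1 − 0 = 1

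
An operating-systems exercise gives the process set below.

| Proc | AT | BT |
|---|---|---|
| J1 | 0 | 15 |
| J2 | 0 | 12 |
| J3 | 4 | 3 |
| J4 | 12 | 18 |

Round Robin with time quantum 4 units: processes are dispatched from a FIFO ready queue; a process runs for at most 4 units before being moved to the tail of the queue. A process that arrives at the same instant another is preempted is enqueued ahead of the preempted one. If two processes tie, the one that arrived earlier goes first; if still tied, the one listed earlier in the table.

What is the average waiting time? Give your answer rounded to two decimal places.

Gantt: | J1 0-4 | J2 4-8 | J3 8-11 | J1 11-15 | J2 15-19 | J4 19-23 | J1 23-27 | J2 27-31 | J4 31-35 | J1 35-38 | J4 38-48 |
Completion: J1=38  J2=31  J3=11  J4=48
Turnaround (C−A): J1=38  J2=31  J3=7  J4=36
Waiting times: J1=23, J2=19, J3=4, J4=18
Average waiting = (23+19+4+18) / 4 = 64/4 = 16.00

16.00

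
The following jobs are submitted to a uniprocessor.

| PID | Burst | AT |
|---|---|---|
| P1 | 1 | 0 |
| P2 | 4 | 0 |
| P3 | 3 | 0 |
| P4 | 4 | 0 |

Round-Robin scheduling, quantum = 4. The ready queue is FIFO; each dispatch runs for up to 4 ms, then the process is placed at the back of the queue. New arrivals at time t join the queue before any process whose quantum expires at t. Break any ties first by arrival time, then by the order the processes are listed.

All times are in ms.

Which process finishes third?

Gantt: | P1 0-1 | P2 1-5 | P3 5-8 | P4 8-12 |
Completion: P1=1  P2=5  P3=8  P4=12
Turnaround (C−A): P1=1  P2=5  P3=8  P4=12
Finish order: P1 → P2 → P3 → P4

P3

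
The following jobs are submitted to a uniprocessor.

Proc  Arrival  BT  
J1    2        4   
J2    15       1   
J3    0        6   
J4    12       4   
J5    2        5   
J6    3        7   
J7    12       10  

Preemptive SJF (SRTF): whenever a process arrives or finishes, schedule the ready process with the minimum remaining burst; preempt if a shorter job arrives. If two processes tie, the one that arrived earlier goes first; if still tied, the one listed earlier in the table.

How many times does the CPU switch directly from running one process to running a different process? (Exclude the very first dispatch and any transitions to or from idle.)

Timeline: | J3 0-6 | J1 6-10 | J5 10-15 | J2 15-16 | J4 16-20 | J6 20-27 | J7 27-37 |
Completion: J1=10  J2=16  J3=6  J4=20  J5=15  J6=27  J7=37
Turnaround (C−A): J1=8  J2=1  J3=6  J4=8  J5=13  J6=24  J7=25

6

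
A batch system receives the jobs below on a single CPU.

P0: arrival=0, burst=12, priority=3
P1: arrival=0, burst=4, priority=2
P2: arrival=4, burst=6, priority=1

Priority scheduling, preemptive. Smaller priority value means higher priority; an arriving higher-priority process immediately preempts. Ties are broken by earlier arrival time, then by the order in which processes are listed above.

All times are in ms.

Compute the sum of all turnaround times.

32

Gantt: | P1 0-4 | P2 4-10 | P0 10-22 |
Completion: P0=22  P1=4  P2=10
Turnaround = completion − arrival: P0=22, P1=4, P2=6
Total turnaround = 22 + 4 + 6 = 32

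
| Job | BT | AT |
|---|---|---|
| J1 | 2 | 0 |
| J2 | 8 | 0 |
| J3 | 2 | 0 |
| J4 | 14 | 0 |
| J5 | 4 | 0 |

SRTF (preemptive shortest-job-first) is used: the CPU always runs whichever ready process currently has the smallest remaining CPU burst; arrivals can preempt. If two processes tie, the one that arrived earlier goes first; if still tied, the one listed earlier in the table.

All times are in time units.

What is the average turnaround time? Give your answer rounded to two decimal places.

12.00

Gantt: | J1 0-2 | J3 2-4 | J5 4-8 | J2 8-16 | J4 16-30 |
Completion: J1=2  J2=16  J3=4  J4=30  J5=8
Turnaround times: J1=2, J2=16, J3=4, J4=30, J5=8
Average turnaround = (2+16+4+30+8) / 5 = 60/5 = 12.00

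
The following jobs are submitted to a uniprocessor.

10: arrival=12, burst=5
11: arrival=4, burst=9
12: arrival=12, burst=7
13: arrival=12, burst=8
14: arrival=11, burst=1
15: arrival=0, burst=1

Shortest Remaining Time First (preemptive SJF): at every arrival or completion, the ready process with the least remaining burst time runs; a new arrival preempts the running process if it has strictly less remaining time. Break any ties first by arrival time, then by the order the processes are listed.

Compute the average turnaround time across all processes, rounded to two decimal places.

9.17

Timeline: | 15 0-1 | idle 1-4 | 11 4-11 | 14 11-12 | 11 12-14 | 10 14-19 | 12 19-26 | 13 26-34 |
Completion: 10=19  11=14  12=26  13=34  14=12  15=1
Turnaround times: 10=7, 11=10, 12=14, 13=22, 14=1, 15=1
Average turnaround = (7+10+14+22+1+1) / 6 = 55/6 = 9.17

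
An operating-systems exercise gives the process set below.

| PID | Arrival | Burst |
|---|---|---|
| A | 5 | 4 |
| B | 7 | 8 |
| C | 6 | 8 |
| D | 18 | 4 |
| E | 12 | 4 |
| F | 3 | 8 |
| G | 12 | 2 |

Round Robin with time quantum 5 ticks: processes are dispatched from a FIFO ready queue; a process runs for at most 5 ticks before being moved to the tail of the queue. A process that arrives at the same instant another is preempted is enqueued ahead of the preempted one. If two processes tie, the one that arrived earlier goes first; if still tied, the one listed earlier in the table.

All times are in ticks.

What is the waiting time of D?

Gantt: | idle 0-3 | F 3-8 | A 8-12 | C 12-17 | B 17-22 | F 22-25 | E 25-29 | G 29-31 | C 31-34 | D 34-38 | B 38-41 |
Completion: A=12  B=41  C=34  D=38  E=29  F=25  G=31
Waiting(D) = turnaround − burst = 20 − 4 = 16

16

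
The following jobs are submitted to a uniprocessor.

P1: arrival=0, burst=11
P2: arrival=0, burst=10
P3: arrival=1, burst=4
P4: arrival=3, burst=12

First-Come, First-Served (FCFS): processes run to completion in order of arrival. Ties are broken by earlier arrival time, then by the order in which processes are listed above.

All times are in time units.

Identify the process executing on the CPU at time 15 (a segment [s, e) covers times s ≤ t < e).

P2

Timeline: | P1 0-11 | P2 11-21 | P3 21-25 | P4 25-37 |
Completion: P1=11  P2=21  P3=25  P4=37
Turnaround (C−A): P1=11  P2=21  P3=24  P4=34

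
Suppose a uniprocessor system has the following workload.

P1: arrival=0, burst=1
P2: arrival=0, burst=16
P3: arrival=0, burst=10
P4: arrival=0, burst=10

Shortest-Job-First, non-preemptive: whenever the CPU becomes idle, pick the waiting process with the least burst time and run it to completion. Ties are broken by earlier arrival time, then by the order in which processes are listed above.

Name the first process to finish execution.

Schedule: | P1 0-1 | P3 1-11 | P4 11-21 | P2 21-37 |
Completion: P1=1  P2=37  P3=11  P4=21
Turnaround (C−A): P1=1  P2=37  P3=11  P4=21
Finish order: P1 → P3 → P4 → P2

P1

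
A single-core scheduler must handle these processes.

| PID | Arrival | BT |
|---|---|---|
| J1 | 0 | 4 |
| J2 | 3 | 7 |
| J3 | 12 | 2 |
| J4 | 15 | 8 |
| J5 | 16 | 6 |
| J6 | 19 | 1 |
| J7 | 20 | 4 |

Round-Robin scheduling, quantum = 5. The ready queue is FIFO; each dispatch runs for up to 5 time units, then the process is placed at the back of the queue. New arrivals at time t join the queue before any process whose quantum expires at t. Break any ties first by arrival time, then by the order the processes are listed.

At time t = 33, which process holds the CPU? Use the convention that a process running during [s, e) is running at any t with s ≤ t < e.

J5

Timeline: | J1 0-4 | J2 4-11 | idle 11-12 | J3 12-14 | idle 14-15 | J4 15-20 | J5 20-25 | J6 25-26 | J7 26-30 | J4 30-33 | J5 33-34 |
Completion: J1=4  J2=11  J3=14  J4=33  J5=34  J6=26  J7=30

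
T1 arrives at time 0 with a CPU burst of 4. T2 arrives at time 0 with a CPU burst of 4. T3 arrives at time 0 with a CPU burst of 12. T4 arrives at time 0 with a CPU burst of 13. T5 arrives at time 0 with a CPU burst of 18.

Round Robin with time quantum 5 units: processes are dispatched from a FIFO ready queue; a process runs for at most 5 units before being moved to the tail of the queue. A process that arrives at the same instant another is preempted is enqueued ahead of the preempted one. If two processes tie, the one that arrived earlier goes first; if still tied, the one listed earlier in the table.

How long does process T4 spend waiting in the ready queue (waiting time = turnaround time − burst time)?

30

Timeline: | T1 0-4 | T2 4-8 | T3 8-13 | T4 13-18 | T5 18-23 | T3 23-28 | T4 28-33 | T5 33-38 | T3 38-40 | T4 40-43 | T5 43-51 |
Completion: T1=4  T2=8  T3=40  T4=43  T5=51
Turnaround (C−A): T1=4  T2=8  T3=40  T4=43  T5=51
Waiting(T4) = turnaround − burst = 43 − 13 = 30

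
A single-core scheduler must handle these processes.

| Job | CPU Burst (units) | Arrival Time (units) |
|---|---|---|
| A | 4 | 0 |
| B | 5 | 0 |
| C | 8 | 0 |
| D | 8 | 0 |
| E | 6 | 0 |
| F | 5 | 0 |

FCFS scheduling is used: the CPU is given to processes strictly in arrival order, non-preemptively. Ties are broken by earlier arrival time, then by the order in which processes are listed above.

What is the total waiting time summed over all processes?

Schedule: | A 0-4 | B 4-9 | C 9-17 | D 17-25 | E 25-31 | F 31-36 |
Completion: A=4  B=9  C=17  D=25  E=31  F=36
Turnaround (C−A): A=4  B=9  C=17  D=25  E=31  F=36
Waiting = turnaround − burst: A=0, B=4, C=9, D=17, E=25, F=31
Total waiting = 0 + 4 + 9 + 17 + 25 + 31 = 86

86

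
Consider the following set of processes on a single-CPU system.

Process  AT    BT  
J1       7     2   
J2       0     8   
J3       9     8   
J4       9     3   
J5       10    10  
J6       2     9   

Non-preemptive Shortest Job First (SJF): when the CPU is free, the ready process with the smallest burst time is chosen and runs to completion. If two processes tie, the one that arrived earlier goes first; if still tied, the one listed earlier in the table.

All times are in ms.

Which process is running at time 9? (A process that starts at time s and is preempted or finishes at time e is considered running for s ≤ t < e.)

Timeline: | J2 0-8 | J1 8-10 | J4 10-13 | J3 13-21 | J6 21-30 | J5 30-40 |
Completion: J1=10  J2=8  J3=21  J4=13  J5=40  J6=30

J1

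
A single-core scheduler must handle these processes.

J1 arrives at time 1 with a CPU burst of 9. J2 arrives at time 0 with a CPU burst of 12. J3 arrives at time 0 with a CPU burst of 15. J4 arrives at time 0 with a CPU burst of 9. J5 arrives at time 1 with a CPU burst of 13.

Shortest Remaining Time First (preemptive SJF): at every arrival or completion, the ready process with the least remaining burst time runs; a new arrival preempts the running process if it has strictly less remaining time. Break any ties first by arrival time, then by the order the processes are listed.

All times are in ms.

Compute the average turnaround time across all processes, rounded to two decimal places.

31.20

Gantt: | J4 0-9 | J1 9-18 | J2 18-30 | J5 30-43 | J3 43-58 |
Completion: J1=18  J2=30  J3=58  J4=9  J5=43
Turnaround times: J1=17, J2=30, J3=58, J4=9, J5=42
Average turnaround = (17+30+58+9+42) / 5 = 156/5 = 31.20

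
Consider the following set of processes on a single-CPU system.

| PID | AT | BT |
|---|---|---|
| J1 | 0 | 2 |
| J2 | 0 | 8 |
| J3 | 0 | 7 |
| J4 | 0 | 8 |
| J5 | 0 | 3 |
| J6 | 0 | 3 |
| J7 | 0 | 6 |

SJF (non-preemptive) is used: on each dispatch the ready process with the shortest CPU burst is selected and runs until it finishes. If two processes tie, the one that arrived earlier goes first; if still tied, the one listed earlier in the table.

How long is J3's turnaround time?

Schedule: | J1 0-2 | J5 2-5 | J6 5-8 | J7 8-14 | J3 14-21 | J2 21-29 | J4 29-37 |
Completion: J1=2  J2=29  J3=21  J4=37  J5=5  J6=8  J7=14
Turnaround(J3) = completion − arrival = 21 − 0 = 21

21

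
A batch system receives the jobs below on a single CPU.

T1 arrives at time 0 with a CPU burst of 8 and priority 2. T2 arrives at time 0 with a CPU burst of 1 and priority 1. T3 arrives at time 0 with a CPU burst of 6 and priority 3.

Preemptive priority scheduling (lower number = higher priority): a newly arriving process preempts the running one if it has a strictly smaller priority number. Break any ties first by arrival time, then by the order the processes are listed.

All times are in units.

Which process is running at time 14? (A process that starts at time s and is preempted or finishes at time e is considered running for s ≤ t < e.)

T3

Timeline: | T2 0-1 | T1 1-9 | T3 9-15 |
Completion: T1=9  T2=1  T3=15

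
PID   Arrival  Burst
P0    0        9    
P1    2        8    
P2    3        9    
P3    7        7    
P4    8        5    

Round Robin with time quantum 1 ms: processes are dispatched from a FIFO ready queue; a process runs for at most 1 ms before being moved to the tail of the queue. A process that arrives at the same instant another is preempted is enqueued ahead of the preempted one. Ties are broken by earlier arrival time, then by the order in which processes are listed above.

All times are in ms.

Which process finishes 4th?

P3

Gantt: | P0 0-2 | P1 2-3 | P0 3-4 | P2 4-5 | P1 5-6 | P0 6-7 | P2 7-8 | P1 8-9 | P3 9-10 | P0 10-11 | P4 11-12 | P2 12-13 | P1 13-14 | P3 14-15 | P0 15-16 | P4 16-17 | P2 17-18 | P1 18-19 | P3 19-20 | P0 20-21 | P4 21-22 | P2 22-23 | P1 23-24 | P3 24-25 | P0 25-26 | P4 26-27 | P2 27-28 | P1 28-29 | P3 29-30 | P0 30-31 | P4 31-32 | P2 32-33 | P1 33-34 | P3 34-35 | P2 35-36 | P3 36-37 | P2 37-38 |
Completion: P0=31  P1=34  P2=38  P3=37  P4=32
Finish order: P0 → P4 → P1 → P3 → P2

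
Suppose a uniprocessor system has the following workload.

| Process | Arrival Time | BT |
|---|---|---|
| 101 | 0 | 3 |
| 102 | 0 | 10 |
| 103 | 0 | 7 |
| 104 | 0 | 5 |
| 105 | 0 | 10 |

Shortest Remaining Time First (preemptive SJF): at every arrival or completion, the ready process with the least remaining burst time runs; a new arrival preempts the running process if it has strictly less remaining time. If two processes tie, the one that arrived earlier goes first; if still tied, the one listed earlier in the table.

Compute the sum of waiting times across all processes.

51

Timeline: | 101 0-3 | 104 3-8 | 103 8-15 | 102 15-25 | 105 25-35 |
Completion: 101=3  102=25  103=15  104=8  105=35
Waiting = turnaround − burst: 101=0, 102=15, 103=8, 104=3, 105=25
Total waiting = 0 + 15 + 8 + 3 + 25 = 51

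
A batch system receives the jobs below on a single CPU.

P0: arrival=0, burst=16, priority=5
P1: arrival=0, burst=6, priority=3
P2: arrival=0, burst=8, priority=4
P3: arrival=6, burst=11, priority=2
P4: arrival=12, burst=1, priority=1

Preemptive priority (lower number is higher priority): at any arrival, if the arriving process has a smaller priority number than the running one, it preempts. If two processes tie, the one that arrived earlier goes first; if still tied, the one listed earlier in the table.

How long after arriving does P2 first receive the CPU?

18

Timeline: | P1 0-6 | P3 6-12 | P4 12-13 | P3 13-18 | P2 18-26 | P0 26-42 |
Completion: P0=42  P1=6  P2=26  P3=18  P4=13
Turnaround (C−A): P0=42  P1=6  P2=26  P3=12  P4=1
Response(P2) = first start − arrival = 18 − 0 = 18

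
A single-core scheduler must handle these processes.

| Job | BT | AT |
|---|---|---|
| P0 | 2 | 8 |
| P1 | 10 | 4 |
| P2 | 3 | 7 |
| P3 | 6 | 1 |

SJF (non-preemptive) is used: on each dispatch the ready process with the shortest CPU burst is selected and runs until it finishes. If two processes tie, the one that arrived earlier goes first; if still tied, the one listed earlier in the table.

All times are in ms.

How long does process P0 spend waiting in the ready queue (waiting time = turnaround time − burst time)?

Schedule: | idle 0-1 | P3 1-7 | P2 7-10 | P0 10-12 | P1 12-22 |
Completion: P0=12  P1=22  P2=10  P3=7
Turnaround (C−A): P0=4  P1=18  P2=3  P3=6
Waiting(P0) = turnaround − burst = 4 − 2 = 2

2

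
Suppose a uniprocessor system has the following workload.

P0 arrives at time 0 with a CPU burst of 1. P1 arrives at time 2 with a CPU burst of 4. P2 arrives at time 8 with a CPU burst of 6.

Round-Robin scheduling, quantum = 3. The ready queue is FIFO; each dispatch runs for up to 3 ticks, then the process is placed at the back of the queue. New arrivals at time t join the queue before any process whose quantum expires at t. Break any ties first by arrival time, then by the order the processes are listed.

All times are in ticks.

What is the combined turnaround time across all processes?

Gantt: | P0 0-1 | idle 1-2 | P1 2-6 | idle 6-8 | P2 8-14 |
Completion: P0=1  P1=6  P2=14
Turnaround = completion − arrival: P0=1, P1=4, P2=6
Total turnaround = 1 + 4 + 6 = 11

11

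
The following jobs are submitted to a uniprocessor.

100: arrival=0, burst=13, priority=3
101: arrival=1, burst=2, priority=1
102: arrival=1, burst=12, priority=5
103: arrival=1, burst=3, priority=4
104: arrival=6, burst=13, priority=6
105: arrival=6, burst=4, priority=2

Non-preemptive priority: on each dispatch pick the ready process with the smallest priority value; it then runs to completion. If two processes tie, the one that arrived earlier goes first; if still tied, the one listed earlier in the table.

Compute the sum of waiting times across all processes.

Gantt: | 100 0-13 | 101 13-15 | 105 15-19 | 103 19-22 | 102 22-34 | 104 34-47 |
Completion: 100=13  101=15  102=34  103=22  104=47  105=19
Turnaround (C−A): 100=13  101=14  102=33  103=21  104=41  105=13
Waiting = turnaround − burst: 100=0, 101=12, 102=21, 103=18, 104=28, 105=9
Total waiting = 0 + 12 + 21 + 18 + 28 + 9 = 88

88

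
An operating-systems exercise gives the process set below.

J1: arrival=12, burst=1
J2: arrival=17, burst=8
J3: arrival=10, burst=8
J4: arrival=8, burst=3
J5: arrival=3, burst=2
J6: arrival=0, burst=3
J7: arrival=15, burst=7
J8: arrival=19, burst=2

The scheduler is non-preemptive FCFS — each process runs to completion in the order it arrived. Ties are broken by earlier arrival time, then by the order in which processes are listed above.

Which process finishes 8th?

J8

Gantt: | J6 0-3 | J5 3-5 | idle 5-8 | J4 8-11 | J3 11-19 | J1 19-20 | J7 20-27 | J2 27-35 | J8 35-37 |
Completion: J1=20  J2=35  J3=19  J4=11  J5=5  J6=3  J7=27  J8=37
Finish order: J6 → J5 → J4 → J3 → J1 → J7 → J2 → J8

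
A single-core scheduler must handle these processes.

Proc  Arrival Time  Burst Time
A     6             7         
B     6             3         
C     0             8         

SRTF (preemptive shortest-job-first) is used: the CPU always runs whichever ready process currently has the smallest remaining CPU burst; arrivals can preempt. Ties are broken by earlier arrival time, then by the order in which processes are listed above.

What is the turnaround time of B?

Schedule: | C 0-8 | B 8-11 | A 11-18 |
Completion: A=18  B=11  C=8
Turnaround(B) = completion − arrival = 11 − 6 = 5

5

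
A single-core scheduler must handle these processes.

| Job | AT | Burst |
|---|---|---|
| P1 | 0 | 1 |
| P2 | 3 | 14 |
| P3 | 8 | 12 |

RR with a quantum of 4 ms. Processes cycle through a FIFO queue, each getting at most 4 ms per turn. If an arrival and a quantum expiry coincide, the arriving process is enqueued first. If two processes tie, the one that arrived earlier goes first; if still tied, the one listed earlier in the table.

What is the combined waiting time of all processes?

Gantt: | P1 0-1 | idle 1-3 | P2 3-11 | P3 11-15 | P2 15-19 | P3 19-23 | P2 23-25 | P3 25-29 |
Completion: P1=1  P2=25  P3=29
Turnaround (C−A): P1=1  P2=22  P3=21
Waiting = turnaround − burst: P1=0, P2=8, P3=9
Total waiting = 0 + 8 + 9 = 17

17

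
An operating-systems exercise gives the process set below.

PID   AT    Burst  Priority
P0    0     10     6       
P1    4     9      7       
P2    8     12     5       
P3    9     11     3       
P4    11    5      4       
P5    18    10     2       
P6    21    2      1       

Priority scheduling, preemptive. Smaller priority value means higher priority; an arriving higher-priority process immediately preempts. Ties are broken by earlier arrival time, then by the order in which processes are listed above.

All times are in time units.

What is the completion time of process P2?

48

Timeline: | P0 0-8 | P2 8-9 | P3 9-18 | P5 18-21 | P6 21-23 | P5 23-30 | P3 30-32 | P4 32-37 | P2 37-48 | P0 48-50 | P1 50-59 |
Completion: P0=50  P1=59  P2=48  P3=32  P4=37  P5=30  P6=23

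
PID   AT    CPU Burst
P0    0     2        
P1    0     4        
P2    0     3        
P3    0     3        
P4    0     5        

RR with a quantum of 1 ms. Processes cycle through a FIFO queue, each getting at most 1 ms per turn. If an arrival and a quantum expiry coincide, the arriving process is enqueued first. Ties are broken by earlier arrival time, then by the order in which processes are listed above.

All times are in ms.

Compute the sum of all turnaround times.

Schedule: | P0 0-1 | P1 1-2 | P2 2-3 | P3 3-4 | P4 4-5 | P0 5-6 | P1 6-7 | P2 7-8 | P3 8-9 | P4 9-10 | P1 10-11 | P2 11-12 | P3 12-13 | P4 13-14 | P1 14-15 | P4 15-17 |
Completion: P0=6  P1=15  P2=12  P3=13  P4=17
Turnaround (C−A): P0=6  P1=15  P2=12  P3=13  P4=17
Turnaround = completion − arrival: P0=6, P1=15, P2=12, P3=13, P4=17
Total turnaround = 6 + 15 + 12 + 13 + 17 = 63

63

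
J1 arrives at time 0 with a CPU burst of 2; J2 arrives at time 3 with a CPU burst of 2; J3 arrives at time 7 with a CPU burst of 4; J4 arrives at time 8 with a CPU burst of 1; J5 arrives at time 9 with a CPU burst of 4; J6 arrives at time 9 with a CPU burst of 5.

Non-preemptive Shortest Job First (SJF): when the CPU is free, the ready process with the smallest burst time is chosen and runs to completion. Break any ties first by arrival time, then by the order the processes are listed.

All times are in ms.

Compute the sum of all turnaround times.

31

Schedule: | J1 0-2 | idle 2-3 | J2 3-5 | idle 5-7 | J3 7-11 | J4 11-12 | J5 12-16 | J6 16-21 |
Completion: J1=2  J2=5  J3=11  J4=12  J5=16  J6=21
Turnaround (C−A): J1=2  J2=2  J3=4  J4=4  J5=7  J6=12
Turnaround = completion − arrival: J1=2, J2=2, J3=4, J4=4, J5=7, J6=12
Total turnaround = 2 + 2 + 4 + 4 + 7 + 12 = 31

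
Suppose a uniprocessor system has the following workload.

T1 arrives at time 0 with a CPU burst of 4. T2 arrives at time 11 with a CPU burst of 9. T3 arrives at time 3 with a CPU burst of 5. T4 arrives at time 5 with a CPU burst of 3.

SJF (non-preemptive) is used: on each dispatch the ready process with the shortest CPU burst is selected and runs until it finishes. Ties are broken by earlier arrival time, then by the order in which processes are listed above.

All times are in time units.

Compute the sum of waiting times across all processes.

Timeline: | T1 0-4 | T3 4-9 | T4 9-12 | T2 12-21 |
Completion: T1=4  T2=21  T3=9  T4=12
Waiting = turnaround − burst: T1=0, T2=1, T3=1, T4=4
Total waiting = 0 + 1 + 1 + 4 = 6

6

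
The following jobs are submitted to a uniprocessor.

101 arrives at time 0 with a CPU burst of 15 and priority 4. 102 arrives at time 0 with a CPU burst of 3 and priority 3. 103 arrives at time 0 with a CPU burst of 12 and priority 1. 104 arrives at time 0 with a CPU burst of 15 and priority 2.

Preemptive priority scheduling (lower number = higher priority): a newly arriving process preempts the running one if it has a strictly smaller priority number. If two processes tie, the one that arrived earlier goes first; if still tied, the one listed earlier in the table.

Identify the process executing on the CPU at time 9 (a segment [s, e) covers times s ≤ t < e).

103

Schedule: | 103 0-12 | 104 12-27 | 102 27-30 | 101 30-45 |
Completion: 101=45  102=30  103=12  104=27
Turnaround (C−A): 101=45  102=30  103=12  104=27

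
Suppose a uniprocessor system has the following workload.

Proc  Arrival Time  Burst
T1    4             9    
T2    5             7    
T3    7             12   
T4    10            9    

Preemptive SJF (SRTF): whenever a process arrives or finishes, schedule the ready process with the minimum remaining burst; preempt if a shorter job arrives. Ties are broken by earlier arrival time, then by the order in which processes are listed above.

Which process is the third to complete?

T4

Gantt: | idle 0-4 | T1 4-5 | T2 5-12 | T1 12-20 | T4 20-29 | T3 29-41 |
Completion: T1=20  T2=12  T3=41  T4=29
Turnaround (C−A): T1=16  T2=7  T3=34  T4=19
Finish order: T2 → T1 → T4 → T3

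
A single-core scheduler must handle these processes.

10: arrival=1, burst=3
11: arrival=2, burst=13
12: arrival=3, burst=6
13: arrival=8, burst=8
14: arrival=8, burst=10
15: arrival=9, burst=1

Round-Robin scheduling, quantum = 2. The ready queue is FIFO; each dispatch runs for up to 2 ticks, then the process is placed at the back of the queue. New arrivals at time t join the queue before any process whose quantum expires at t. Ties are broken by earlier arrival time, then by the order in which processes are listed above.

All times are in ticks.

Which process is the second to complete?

Gantt: | idle 0-1 | 10 1-3 | 11 3-5 | 12 5-7 | 10 7-8 | 11 8-10 | 12 10-12 | 13 12-14 | 14 14-16 | 15 16-17 | 11 17-19 | 12 19-21 | 13 21-23 | 14 23-25 | 11 25-27 | 13 27-29 | 14 29-31 | 11 31-33 | 13 33-35 | 14 35-37 | 11 37-39 | 14 39-41 | 11 41-42 |
Completion: 10=8  11=42  12=21  13=35  14=41  15=17
Finish order: 10 → 15 → 12 → 13 → 14 → 11

15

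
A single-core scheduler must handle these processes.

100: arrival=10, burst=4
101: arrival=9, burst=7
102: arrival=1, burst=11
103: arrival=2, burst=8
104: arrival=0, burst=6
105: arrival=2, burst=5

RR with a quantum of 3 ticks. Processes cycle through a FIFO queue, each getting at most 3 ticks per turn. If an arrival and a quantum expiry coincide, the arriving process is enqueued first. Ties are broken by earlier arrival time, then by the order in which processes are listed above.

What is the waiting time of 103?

27

Timeline: | 104 0-3 | 102 3-6 | 103 6-9 | 105 9-12 | 104 12-15 | 102 15-18 | 101 18-21 | 103 21-24 | 100 24-27 | 105 27-29 | 102 29-32 | 101 32-35 | 103 35-37 | 100 37-38 | 102 38-40 | 101 40-41 |
Completion: 100=38  101=41  102=40  103=37  104=15  105=29
Turnaround (C−A): 100=28  101=32  102=39  103=35  104=15  105=27
Waiting(103) = turnaround − burst = 35 − 8 = 27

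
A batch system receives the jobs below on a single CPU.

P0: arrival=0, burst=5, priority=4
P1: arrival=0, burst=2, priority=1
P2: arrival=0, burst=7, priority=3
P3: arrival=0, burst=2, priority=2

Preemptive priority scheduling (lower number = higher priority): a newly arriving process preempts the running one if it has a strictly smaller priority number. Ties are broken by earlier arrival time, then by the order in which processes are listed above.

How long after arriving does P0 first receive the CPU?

11

Gantt: | P1 0-2 | P3 2-4 | P2 4-11 | P0 11-16 |
Completion: P0=16  P1=2  P2=11  P3=4
Turnaround (C−A): P0=16  P1=2  P2=11  P3=4
Response(P0) = first start − arrival = 11 − 0 = 11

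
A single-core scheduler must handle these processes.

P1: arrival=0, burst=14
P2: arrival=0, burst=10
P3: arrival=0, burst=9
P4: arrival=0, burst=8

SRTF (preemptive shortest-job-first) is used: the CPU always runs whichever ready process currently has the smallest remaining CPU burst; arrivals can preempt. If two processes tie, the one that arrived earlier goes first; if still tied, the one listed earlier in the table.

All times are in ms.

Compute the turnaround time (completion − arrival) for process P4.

8

Gantt: | P4 0-8 | P3 8-17 | P2 17-27 | P1 27-41 |
Completion: P1=41  P2=27  P3=17  P4=8
Turnaround (C−A): P1=41  P2=27  P3=17  P4=8
Turnaround(P4) = completion − arrival = 8 − 0 = 8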